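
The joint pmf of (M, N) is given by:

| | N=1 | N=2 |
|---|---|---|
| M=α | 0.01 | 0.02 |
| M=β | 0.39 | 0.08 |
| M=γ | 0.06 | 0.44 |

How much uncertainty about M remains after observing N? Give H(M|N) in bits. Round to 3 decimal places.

0.770 bits

Chain rule: H(M|N) = H(M,N) − H(N).
Marginals: p(M) = (0.0300, 0.4700, 0.5000), p(N) = (0.4600, 0.5400).
H(M,N) = 1.7653 bits; H(N) = 0.9954 bits.
H(M|N) = 1.7653 − 0.9954 = 0.770 bits.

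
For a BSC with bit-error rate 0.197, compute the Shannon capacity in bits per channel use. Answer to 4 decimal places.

0.2841 bits

Binary symmetric channel: C = 1 − h₂(ε) where h₂ is the binary entropy function.
h₂(0.197) = −0.197·log₂0.197 − 0.803·log₂0.803 = 0.7159.
C = 1 − 0.7159 = 0.2841 bits per channel use.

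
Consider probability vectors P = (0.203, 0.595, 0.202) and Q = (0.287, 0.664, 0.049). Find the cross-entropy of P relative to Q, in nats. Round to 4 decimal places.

1.1063 nats

H(P,Q) = −Σ p·ln q.
  −0.203·ln(0.287) = 0.25340
  −0.595·ln(0.664) = 0.24364
  −0.202·ln(0.049) = 0.60922
H(P,Q) = 1.1063 nats.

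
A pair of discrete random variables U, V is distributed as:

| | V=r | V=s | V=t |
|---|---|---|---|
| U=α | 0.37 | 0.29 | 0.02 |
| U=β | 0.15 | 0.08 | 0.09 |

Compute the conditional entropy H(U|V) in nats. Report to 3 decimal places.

Marginals: p(U) = (0.6800, 0.3200), p(V) = (0.5200, 0.3700, 0.1100).
H(U|V) = Σ p(V) · H(U|V=·).
  V=r: p=0.5200, H(U|V=r) = 0.6008
  V=s: p=0.3700, H(U|V=s) = 0.5221
  V=t: p=0.1100, H(U|V=t) = 0.4741
Weighted sum = 0.558 nats.

0.558 nats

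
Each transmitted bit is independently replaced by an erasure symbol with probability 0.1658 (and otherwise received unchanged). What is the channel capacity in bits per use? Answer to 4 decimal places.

0.8342 bits

Binary erasure channel: capacity C = 1 − ε.
C = 1 − 0.1658 = 0.8342 bits per channel use.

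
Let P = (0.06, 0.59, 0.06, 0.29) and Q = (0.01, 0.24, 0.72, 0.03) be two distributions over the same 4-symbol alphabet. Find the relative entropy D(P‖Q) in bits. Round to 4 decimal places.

1.6548 bits

D(P‖Q) = Σ p·log₂(p/q).
  0.06·log₂(0.06/0.01) = 0.15510
  0.59·log₂(0.59/0.24) = 0.76563
  0.06·log₂(0.06/0.72) = -0.21510
  0.29·log₂(0.29/0.03) = 0.94918
D(P‖Q) = 1.6548 bits.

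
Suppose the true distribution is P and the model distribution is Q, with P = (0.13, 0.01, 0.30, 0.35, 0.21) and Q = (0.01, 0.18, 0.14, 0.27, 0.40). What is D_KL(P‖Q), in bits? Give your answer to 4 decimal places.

D(P‖Q) = Σ p·log₂(p/q).
  0.13·log₂(0.13/0.01) = 0.48106
  0.01·log₂(0.01/0.18) = -0.04170
  0.30·log₂(0.30/0.14) = 0.32986
  0.35·log₂(0.35/0.27) = 0.13104
  0.21·log₂(0.21/0.40) = -0.19522
D(P‖Q) = 0.7050 bits.

0.7050 bits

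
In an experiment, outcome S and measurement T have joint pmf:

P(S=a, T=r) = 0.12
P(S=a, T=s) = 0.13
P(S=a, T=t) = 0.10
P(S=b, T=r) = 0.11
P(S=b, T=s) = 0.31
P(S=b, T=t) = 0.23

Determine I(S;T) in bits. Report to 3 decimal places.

0.027 bits

Marginals: p(S) = (0.3500, 0.6500), p(T) = (0.2300, 0.4400, 0.3300).
I(S;T) = Σ p(x,y)·log₂[p(x,y)/(p(x)p(y))].
  (a,r): 0.12·log₂(1.4907) = 0.0691
  (a,s): 0.13·log₂(0.8442) = -0.0318
  (a,t): 0.10·log₂(0.8658) = -0.0208
  (b,r): 0.11·log₂(0.7358) = -0.0487
  (b,s): 0.31·log₂(1.0839) = 0.0360
  (b,t): 0.23·log₂(1.0723) = 0.0232
Sum = 0.027 bits.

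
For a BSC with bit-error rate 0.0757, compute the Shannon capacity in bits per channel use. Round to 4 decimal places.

0.6132 bits

Binary symmetric channel: C = 1 − h₂(ε) where h₂ is the binary entropy function.
h₂(0.0757) = −0.0757·log₂0.0757 − 0.9243·log₂0.9243 = 0.3868.
C = 1 − 0.3868 = 0.6132 bits per channel use.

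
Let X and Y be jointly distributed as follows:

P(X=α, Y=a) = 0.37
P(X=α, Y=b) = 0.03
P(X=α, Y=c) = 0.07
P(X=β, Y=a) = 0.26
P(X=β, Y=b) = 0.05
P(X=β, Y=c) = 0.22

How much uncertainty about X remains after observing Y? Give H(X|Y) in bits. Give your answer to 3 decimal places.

Marginals: p(X) = (0.4700, 0.5300), p(Y) = (0.6300, 0.0800, 0.2900).
H(X|Y) = Σ p(Y) · H(X|Y=·).
  Y=a: p=0.6300, H(X|Y=a) = 0.9779
  Y=b: p=0.0800, H(X|Y=b) = 0.9544
  Y=c: p=0.2900, H(X|Y=c) = 0.7973
Weighted sum = 0.924 bits.

0.924 bits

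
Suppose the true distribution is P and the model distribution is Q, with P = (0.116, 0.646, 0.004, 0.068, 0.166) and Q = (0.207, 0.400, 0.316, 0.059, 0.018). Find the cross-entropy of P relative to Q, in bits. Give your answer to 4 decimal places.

H(P,Q) = −Σ p·log₂ q.
  −0.116·log₂(0.207) = 0.26359
  −0.646·log₂(0.400) = 0.85397
  −0.004·log₂(0.316) = 0.00665
  −0.068·log₂(0.059) = 0.27765
  −0.166·log₂(0.018) = 0.96211
H(P,Q) = 2.3640 bits.

2.3640 bits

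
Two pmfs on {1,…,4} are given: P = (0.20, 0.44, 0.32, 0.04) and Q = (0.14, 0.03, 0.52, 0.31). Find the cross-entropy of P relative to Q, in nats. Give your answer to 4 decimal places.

2.1922 nats

H(P,Q) = −Σ p·ln q.
  −0.20·ln(0.14) = 0.39322
  −0.44·ln(0.03) = 1.54289
  −0.32·ln(0.52) = 0.20926
  −0.04·ln(0.31) = 0.04685
H(P,Q) = 2.1922 nats.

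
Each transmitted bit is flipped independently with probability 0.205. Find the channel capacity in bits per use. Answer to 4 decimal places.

0.2682 bits

Binary symmetric channel: C = 1 − h₂(ε) where h₂ is the binary entropy function.
h₂(0.205) = −0.205·log₂0.205 − 0.795·log₂0.795 = 0.7318.
C = 1 − 0.7318 = 0.2682 bits per channel use.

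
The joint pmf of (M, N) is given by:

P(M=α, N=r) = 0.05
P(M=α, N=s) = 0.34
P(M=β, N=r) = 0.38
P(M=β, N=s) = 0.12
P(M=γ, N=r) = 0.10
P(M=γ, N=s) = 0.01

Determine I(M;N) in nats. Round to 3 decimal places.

Marginals: p(M) = (0.3900, 0.5000, 0.1100), p(N) = (0.5300, 0.4700).
I(M;N) = H(M) + H(N) − H(M,N).
H(M) = 0.9566, H(N) = 0.6913, H(M,N) = 1.4150.
I(M;N) = 0.9566 + 0.6913 − 1.4150 = 0.233 nats.

0.233 nats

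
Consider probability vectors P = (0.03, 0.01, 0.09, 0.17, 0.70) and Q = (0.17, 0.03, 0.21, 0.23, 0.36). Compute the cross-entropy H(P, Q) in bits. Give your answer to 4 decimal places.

1.7221 bits

H(P,Q) = −Σ p·log₂ q.
  −0.03·log₂(0.17) = 0.07669
  −0.01·log₂(0.03) = 0.05059
  −0.09·log₂(0.21) = 0.20264
  −0.17·log₂(0.23) = 0.36045
  −0.70·log₂(0.36) = 1.03175
H(P,Q) = 1.7221 bits.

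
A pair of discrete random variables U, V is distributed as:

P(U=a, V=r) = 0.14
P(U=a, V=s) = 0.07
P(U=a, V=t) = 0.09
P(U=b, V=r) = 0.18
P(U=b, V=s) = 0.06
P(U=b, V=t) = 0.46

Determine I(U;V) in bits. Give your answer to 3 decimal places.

0.082 bits

Marginals: p(U) = (0.3000, 0.7000), p(V) = (0.3200, 0.1300, 0.5500).
I(U;V) = H(U) + H(V) − H(U,V).
H(U) = 0.8813, H(V) = 1.3831, H(U,V) = 2.1825.
I(U;V) = 0.8813 + 1.3831 − 2.1825 = 0.082 bits.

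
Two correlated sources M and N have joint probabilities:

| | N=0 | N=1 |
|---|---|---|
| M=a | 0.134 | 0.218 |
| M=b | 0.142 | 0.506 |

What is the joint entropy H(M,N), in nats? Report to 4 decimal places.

H(M,N) = −Σ p(x,y)·ln p(x,y) over all 4 cells.
  cell (a,0): −0.134·ln0.134 = 0.26933
  cell (a,1): −0.218·ln0.218 = 0.33207
  cell (b,0): −0.142·ln0.142 = 0.27717
  cell (b,1): −0.506·ln0.506 = 0.34470
Sum = 1.2233 nats.

1.2233 nats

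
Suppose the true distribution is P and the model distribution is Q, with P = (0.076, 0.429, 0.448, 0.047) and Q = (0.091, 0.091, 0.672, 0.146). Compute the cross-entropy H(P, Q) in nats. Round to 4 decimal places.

H(P,Q) = −Σ p·ln q.
  −0.076·ln(0.091) = 0.18216
  −0.429·ln(0.091) = 1.02827
  −0.448·ln(0.672) = 0.17808
  −0.047·ln(0.146) = 0.09043
H(P,Q) = 1.4789 nats.

1.4789 nats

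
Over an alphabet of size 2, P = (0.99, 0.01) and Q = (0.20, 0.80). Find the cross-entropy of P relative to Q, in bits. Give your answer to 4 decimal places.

2.3019 bits

H(P,Q) = −Σ p·log₂ q.
  −0.99·log₂(0.20) = 2.29871
  −0.01·log₂(0.80) = 0.00322
H(P,Q) = 2.3019 bits.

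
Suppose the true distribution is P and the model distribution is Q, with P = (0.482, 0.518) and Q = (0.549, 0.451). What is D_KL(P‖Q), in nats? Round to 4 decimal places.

0.0090 nats

D(P‖Q) = Σ p·ln(p/q).
  0.482·ln(0.482/0.549) = -0.06273
  0.518·ln(0.518/0.451) = 0.07175
D(P‖Q) = 0.0090 nats.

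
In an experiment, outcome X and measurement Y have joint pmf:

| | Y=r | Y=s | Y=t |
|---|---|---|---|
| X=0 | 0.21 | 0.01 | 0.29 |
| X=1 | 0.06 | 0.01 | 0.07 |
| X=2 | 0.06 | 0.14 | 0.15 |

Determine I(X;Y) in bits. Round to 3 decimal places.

Marginals: p(X) = (0.5100, 0.1400, 0.3500), p(Y) = (0.3300, 0.1600, 0.5100).
I(X;Y) = Σ p(x,y)·log₂[p(x,y)/(p(x)p(y))].
  (0,r): 0.21·log₂(1.2478) = 0.0671
  (0,s): 0.01·log₂(0.1225) = -0.0303
  (0,t): 0.29·log₂(1.1150) = 0.0455
  (1,r): 0.06·log₂(1.2987) = 0.0226
  (1,s): 0.01·log₂(0.4464) = -0.0116
  (1,t): 0.07·log₂(0.9804) = -0.0020
  (2,r): 0.06·log₂(0.5195) = -0.0567
  (2,s): 0.14·log₂(2.5000) = 0.1851
  (2,t): 0.15·log₂(0.8403) = -0.0376
Sum = 0.182 bits.

0.182 bits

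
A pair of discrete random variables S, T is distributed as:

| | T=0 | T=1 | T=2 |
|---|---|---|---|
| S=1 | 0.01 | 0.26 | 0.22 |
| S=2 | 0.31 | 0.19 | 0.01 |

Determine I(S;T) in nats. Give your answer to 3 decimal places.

0.301 nats

Marginals: p(S) = (0.4900, 0.5100), p(T) = (0.3200, 0.4500, 0.2300).
I(S;T) = H(S) + H(T) − H(S,T).
H(S) = 0.6929, H(T) = 1.0620, H(S,T) = 1.4541.
I(S;T) = 0.6929 + 1.0620 − 1.4541 = 0.301 nats.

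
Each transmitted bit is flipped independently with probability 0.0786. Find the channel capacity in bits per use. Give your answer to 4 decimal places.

Binary symmetric channel: C = 1 − h₂(ε) where h₂ is the binary entropy function.
h₂(0.0786) = −0.0786·log₂0.0786 − 0.9214·log₂0.9214 = 0.3972.
C = 1 − 0.3972 = 0.6028 bits per channel use.

0.6028 bits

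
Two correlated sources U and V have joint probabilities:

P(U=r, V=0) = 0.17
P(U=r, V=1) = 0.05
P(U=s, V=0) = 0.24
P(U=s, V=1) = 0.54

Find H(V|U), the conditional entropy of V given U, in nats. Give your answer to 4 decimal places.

0.5994 nats

Chain rule: H(V|U) = H(U,V) − H(U).
Marginals: p(U) = (0.2200, 0.7800), p(V) = (0.4100, 0.5900).
H(U,V) = 1.1263 nats; H(U) = 0.5269 nats.
H(V|U) = 1.1263 − 0.5269 = 0.5994 nats.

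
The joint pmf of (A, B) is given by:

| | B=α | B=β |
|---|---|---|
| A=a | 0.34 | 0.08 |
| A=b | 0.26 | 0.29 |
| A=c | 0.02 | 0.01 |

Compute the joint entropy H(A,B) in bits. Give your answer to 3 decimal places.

2.023 bits

H(A,B) = −Σ p(x,y)·log₂ p(x,y) over all 6 cells.
  cell (a,α): −0.34·log₂0.34 = 0.5292
  cell (a,β): −0.08·log₂0.08 = 0.2915
  cell (b,α): −0.26·log₂0.26 = 0.5053
  cell (b,β): −0.29·log₂0.29 = 0.5179
  cell (c,α): −0.02·log₂0.02 = 0.1129
  cell (c,β): −0.01·log₂0.01 = 0.0664
Sum = 2.023 bits.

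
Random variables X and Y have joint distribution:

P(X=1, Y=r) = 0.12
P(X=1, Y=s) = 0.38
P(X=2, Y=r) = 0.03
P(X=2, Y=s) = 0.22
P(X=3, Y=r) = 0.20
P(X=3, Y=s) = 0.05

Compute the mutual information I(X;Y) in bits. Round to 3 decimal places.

Marginals: p(X) = (0.5000, 0.2500, 0.2500), p(Y) = (0.3500, 0.6500).
I(X;Y) = H(X) + H(Y) − H(X,Y).
H(X) = 1.5000, H(Y) = 0.9341, H(X,Y) = 2.2103.
I(X;Y) = 1.5000 + 0.9341 − 2.2103 = 0.224 bits.

0.224 bits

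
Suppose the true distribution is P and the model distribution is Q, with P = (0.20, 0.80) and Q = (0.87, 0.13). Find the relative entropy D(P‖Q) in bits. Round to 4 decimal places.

D(P‖Q) = Σ p·log₂(p/q).
  0.20·log₂(0.20/0.87) = -0.42420
  0.80·log₂(0.80/0.13) = 2.09719
D(P‖Q) = 1.6730 bits.

1.6730 bits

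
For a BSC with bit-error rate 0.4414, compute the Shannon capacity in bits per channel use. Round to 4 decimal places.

0.0099 bits

Binary symmetric channel: C = 1 − h₂(ε) where h₂ is the binary entropy function.
h₂(0.4414) = −0.4414·log₂0.4414 − 0.5586·log₂0.5586 = 0.9901.
C = 1 − 0.9901 = 0.0099 bits per channel use.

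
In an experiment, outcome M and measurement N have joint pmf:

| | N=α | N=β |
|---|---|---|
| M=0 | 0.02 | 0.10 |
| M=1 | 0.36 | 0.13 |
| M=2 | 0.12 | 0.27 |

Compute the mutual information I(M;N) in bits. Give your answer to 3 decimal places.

0.166 bits

Marginals: p(M) = (0.1200, 0.4900, 0.3900), p(N) = (0.5000, 0.5000).
I(M;N) = Σ p(x,y)·log₂[p(x,y)/(p(x)p(y))].
  (0,α): 0.02·log₂(0.3333) = -0.0317
  (0,β): 0.10·log₂(1.6667) = 0.0737
  (1,α): 0.36·log₂(1.4694) = 0.1999
  (1,β): 0.13·log₂(0.5306) = -0.1189
  (2,α): 0.12·log₂(0.6154) = -0.0841
  (2,β): 0.27·log₂(1.3846) = 0.1268
Sum = 0.166 bits.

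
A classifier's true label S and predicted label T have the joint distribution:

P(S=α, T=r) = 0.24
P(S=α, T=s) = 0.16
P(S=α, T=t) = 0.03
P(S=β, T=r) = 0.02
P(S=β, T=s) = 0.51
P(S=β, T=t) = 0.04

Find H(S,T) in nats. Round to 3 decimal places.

1.291 nats

H(S,T) = −Σ p(x,y)·ln p(x,y) over all 6 cells.
  cell (α,r): −0.24·ln0.24 = 0.3425
  cell (α,s): −0.16·ln0.16 = 0.2932
  cell (α,t): −0.03·ln0.03 = 0.1052
  cell (β,r): −0.02·ln0.02 = 0.0782
  cell (β,s): −0.51·ln0.51 = 0.3434
  cell (β,t): −0.04·ln0.04 = 0.1288
Sum = 1.291 nats.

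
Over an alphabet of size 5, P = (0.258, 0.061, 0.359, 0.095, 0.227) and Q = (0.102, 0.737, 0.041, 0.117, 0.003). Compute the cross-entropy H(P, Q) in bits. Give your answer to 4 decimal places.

H(P,Q) = −Σ p·log₂ q.
  −0.258·log₂(0.102) = 0.84969
  −0.061·log₂(0.737) = 0.02686
  −0.359·log₂(0.041) = 1.65436
  −0.095·log₂(0.117) = 0.29406
  −0.227·log₂(0.003) = 1.90245
H(P,Q) = 4.7274 bits.

4.7274 bits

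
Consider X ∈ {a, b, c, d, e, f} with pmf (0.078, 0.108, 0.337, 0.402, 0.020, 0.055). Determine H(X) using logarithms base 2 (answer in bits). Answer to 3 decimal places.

2.034 bits

H(X) = −Σ p·log₂ p.
  −(0.078)·log₂(0.078) = 0.2871
  −(0.108)·log₂(0.108) = 0.3468
  −(0.337)·log₂(0.337) = 0.5288
  −(0.402)·log₂(0.402) = 0.5285
  −(0.020)·log₂(0.020) = 0.1129
  −(0.055)·log₂(0.055) = 0.2301
Sum: 0.2871 + 0.3468 + 0.5288 + 0.5285 + 0.1129 + 0.2301 = 2.034 bits.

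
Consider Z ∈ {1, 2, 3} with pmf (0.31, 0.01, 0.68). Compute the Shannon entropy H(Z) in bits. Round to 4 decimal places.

H(Z) = −Σ p·log₂ p.
  −(0.31)·log₂(0.31) = 0.52379
  −(0.01)·log₂(0.01) = 0.06644
  −(0.68)·log₂(0.68) = 0.37835
Sum: 0.52379 + 0.06644 + 0.37835 = 0.9686 bits.

0.9686 bits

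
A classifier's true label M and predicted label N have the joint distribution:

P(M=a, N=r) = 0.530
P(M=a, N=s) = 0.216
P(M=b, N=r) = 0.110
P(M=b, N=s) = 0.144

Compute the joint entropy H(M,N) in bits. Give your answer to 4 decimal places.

H(M,N) = −Σ p(x,y)·log₂ p(x,y) over all 4 cells.
  cell (a,r): −0.530·log₂0.530 = 0.48545
  cell (a,s): −0.216·log₂0.216 = 0.47755
  cell (b,r): −0.110·log₂0.110 = 0.35029
  cell (b,s): −0.144·log₂0.144 = 0.40260
Sum = 1.7159 bits.

1.7159 bits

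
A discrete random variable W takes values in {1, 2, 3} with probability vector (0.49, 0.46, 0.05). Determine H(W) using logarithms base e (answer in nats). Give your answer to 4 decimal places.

0.8565 nats

H(W) = −Σ p·ln p.
  −(0.49)·ln(0.49) = 0.34954
  −(0.46)·ln(0.46) = 0.35720
  −(0.05)·ln(0.05) = 0.14979
Sum: 0.34954 + 0.35720 + 0.14979 = 0.8565 nats.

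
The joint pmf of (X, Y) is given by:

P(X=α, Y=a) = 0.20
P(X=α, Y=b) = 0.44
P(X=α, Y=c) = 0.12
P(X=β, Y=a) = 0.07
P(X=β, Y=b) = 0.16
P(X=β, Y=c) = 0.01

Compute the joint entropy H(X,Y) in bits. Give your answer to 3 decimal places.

2.111 bits

H(X,Y) = −Σ p(x,y)·log₂ p(x,y) over all 6 cells.
  cell (α,a): −0.20·log₂0.20 = 0.4644
  cell (α,b): −0.44·log₂0.44 = 0.5211
  cell (α,c): −0.12·log₂0.12 = 0.3671
  cell (β,a): −0.07·log₂0.07 = 0.2686
  cell (β,b): −0.16·log₂0.16 = 0.4230
  cell (β,c): −0.01·log₂0.01 = 0.0664
Sum = 2.111 bits.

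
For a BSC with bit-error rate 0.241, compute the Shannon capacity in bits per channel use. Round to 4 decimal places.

0.2033 bits

Binary symmetric channel: C = 1 − h₂(ε) where h₂ is the binary entropy function.
h₂(0.241) = −0.241·log₂0.241 − 0.759·log₂0.759 = 0.7967.
C = 1 − 0.7967 = 0.2033 bits per channel use.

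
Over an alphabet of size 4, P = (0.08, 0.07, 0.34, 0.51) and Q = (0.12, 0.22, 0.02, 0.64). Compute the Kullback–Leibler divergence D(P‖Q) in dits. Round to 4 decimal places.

D(P‖Q) = Σ p·log₁₀(p/q).
  0.08·log₁₀(0.08/0.12) = -0.01409
  0.07·log₁₀(0.07/0.22) = -0.03481
  0.34·log₁₀(0.34/0.02) = 0.41835
  0.51·log₁₀(0.51/0.64) = -0.05029
D(P‖Q) = 0.3192 dits.

0.3192 dits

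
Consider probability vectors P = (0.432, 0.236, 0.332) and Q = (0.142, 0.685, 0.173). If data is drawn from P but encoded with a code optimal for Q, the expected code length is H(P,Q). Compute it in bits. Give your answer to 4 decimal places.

H(P,Q) = −Σ p·log₂ q.
  −0.432·log₂(0.142) = 1.21653
  −0.236·log₂(0.685) = 0.12881
  −0.332·log₂(0.173) = 0.84034
H(P,Q) = 2.1857 bits.

2.1857 bits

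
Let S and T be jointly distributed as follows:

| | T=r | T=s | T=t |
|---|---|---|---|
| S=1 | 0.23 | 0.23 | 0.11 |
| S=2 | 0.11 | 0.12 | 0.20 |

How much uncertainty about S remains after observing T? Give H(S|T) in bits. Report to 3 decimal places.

0.924 bits

Marginals: p(S) = (0.5700, 0.4300), p(T) = (0.3400, 0.3500, 0.3100).
H(S|T) = Σ p(T) · H(S|T=·).
  T=r: p=0.3400, H(S|T=r) = 0.9082
  T=s: p=0.3500, H(S|T=s) = 0.9275
  T=t: p=0.3100, H(S|T=t) = 0.9383
Weighted sum = 0.924 bits.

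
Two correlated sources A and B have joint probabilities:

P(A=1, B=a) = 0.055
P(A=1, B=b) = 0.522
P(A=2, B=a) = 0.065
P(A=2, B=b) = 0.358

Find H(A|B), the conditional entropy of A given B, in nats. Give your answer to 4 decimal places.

Chain rule: H(A|B) = H(A,B) − H(B).
Marginals: p(A) = (0.5770, 0.4230), p(B) = (0.1200, 0.8800).
H(A,B) = 1.0443 nats; H(B) = 0.3669 nats.
H(A|B) = 1.0443 − 0.3669 = 0.6774 nats.

0.6774 nats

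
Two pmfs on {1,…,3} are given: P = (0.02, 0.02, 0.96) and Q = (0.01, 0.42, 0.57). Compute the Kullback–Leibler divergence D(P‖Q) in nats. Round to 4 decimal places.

D(P‖Q) = Σ p·ln(p/q).
  0.02·ln(0.02/0.01) = 0.01386
  0.02·ln(0.02/0.42) = -0.06089
  0.96·ln(0.96/0.57) = 0.50045
D(P‖Q) = 0.4534 nats.

0.4534 nats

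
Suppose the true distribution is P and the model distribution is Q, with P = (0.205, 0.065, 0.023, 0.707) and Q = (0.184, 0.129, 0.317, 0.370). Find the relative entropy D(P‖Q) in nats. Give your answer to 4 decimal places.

0.3751 nats

D(P‖Q) = Σ p·ln(p/q).
  0.205·ln(0.205/0.184) = 0.02216
  0.065·ln(0.065/0.129) = -0.04455
  0.023·ln(0.023/0.317) = -0.06034
  0.707·ln(0.707/0.370) = 0.45780
D(P‖Q) = 0.3751 nats.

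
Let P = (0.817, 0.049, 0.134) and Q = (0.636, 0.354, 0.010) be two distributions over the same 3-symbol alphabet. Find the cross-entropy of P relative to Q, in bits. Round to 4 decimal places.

1.4971 bits

H(P,Q) = −Σ p·log₂ q.
  −0.817·log₂(0.636) = 0.53342
  −0.049·log₂(0.354) = 0.07341
  −0.134·log₂(0.010) = 0.89028
H(P,Q) = 1.4971 bits.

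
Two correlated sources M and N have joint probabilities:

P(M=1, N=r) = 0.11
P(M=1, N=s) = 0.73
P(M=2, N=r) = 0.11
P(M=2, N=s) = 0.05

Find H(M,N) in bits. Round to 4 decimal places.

H(M,N) = −Σ p(x,y)·log₂ p(x,y) over all 4 cells.
  cell (1,r): −0.11·log₂0.11 = 0.35029
  cell (1,s): −0.73·log₂0.73 = 0.33144
  cell (2,r): −0.11·log₂0.11 = 0.35029
  cell (2,s): −0.05·log₂0.05 = 0.21610
Sum = 1.2481 bits.

1.2481 bits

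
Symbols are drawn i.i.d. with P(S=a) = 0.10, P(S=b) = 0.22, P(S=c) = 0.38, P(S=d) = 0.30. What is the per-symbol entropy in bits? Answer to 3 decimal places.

1.864 bits

H(S) = −Σ p·log₂ p.
  −(0.10)·log₂(0.10) = 0.3322
  −(0.22)·log₂(0.22) = 0.4806
  −(0.38)·log₂(0.38) = 0.5305
  −(0.30)·log₂(0.30) = 0.5211
Sum: 0.3322 + 0.4806 + 0.5305 + 0.5211 = 1.864 bits.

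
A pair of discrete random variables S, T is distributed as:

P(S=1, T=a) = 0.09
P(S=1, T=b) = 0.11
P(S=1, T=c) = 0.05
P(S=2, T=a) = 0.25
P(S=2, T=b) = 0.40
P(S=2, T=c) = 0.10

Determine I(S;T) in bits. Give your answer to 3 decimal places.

Marginals: p(S) = (0.2500, 0.7500), p(T) = (0.3400, 0.5100, 0.1500).
I(S;T) = Σ p(x,y)·log₂[p(x,y)/(p(x)p(y))].
  (1,a): 0.09·log₂(1.0588) = 0.0074
  (1,b): 0.11·log₂(0.8627) = -0.0234
  (1,c): 0.05·log₂(1.3333) = 0.0208
  (2,a): 0.25·log₂(0.9804) = -0.0071
  (2,b): 0.40·log₂(1.0458) = 0.0258
  (2,c): 0.10·log₂(0.8889) = -0.0170
Sum = 0.006 bits.

0.006 bits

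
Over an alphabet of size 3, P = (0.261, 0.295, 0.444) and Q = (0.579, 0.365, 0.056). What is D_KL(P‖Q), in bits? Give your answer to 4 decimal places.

D(P‖Q) = Σ p·log₂(p/q).
  0.261·log₂(0.261/0.579) = -0.30002
  0.295·log₂(0.295/0.365) = -0.09062
  0.444·log₂(0.444/0.056) = 1.32626
D(P‖Q) = 0.9356 bits.

0.9356 bits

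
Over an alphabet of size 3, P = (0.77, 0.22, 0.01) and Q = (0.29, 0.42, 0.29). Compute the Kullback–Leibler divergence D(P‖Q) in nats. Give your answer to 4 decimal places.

0.5760 nats

D(P‖Q) = Σ p·ln(p/q).
  0.77·ln(0.77/0.29) = 0.75191
  0.22·ln(0.22/0.42) = -0.14226
  0.01·ln(0.01/0.29) = -0.03367
D(P‖Q) = 0.5760 nats.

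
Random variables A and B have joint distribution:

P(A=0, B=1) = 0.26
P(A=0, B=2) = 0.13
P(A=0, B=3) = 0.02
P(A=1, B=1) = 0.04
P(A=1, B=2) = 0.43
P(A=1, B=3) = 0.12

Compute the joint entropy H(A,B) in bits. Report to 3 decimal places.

H(A,B) = −Σ p(x,y)·log₂ p(x,y) over all 6 cells.
  cell (0,1): −0.26·log₂0.26 = 0.5053
  cell (0,2): −0.13·log₂0.13 = 0.3826
  cell (0,3): −0.02·log₂0.02 = 0.1129
  cell (1,1): −0.04·log₂0.04 = 0.1858
  cell (1,2): −0.43·log₂0.43 = 0.5236
  cell (1,3): −0.12·log₂0.12 = 0.3671
Sum = 2.077 bits.

2.077 bits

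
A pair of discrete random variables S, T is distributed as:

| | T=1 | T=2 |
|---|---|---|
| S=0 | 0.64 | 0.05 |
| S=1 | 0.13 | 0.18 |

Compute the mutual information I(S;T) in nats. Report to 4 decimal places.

0.1491 nats

Marginals: p(S) = (0.6900, 0.3100), p(T) = (0.7700, 0.2300).
I(S;T) = H(S) + H(T) − H(S,T).
H(S) = 0.6191, H(T) = 0.5393, H(S,T) = 1.0093.
I(S;T) = 0.6191 + 0.5393 − 1.0093 = 0.1491 nats.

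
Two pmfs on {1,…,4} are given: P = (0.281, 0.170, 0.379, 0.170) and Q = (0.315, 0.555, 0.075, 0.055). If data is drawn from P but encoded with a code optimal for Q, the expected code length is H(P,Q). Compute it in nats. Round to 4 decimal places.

1.8995 nats

H(P,Q) = −Σ p·ln q.
  −0.281·ln(0.315) = 0.32461
  −0.170·ln(0.555) = 0.10009
  −0.379·ln(0.075) = 0.98171
  −0.170·ln(0.055) = 0.49307
H(P,Q) = 1.8995 nats.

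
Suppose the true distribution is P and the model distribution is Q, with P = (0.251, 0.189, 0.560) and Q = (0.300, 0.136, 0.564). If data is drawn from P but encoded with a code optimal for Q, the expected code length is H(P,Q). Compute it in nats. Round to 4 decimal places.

H(P,Q) = −Σ p·ln q.
  −0.251·ln(0.300) = 0.30220
  −0.189·ln(0.136) = 0.37707
  −0.560·ln(0.564) = 0.32071
H(P,Q) = 1.0000 nats.

1.0000 nats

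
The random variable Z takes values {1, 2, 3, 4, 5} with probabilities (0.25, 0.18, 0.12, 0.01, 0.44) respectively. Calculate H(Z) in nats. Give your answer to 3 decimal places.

H(Z) = −Σ p·ln p.
  −(0.25)·ln(0.25) = 0.3466
  −(0.18)·ln(0.18) = 0.3087
  −(0.12)·ln(0.12) = 0.2544
  −(0.01)·ln(0.01) = 0.0461
  −(0.44)·ln(0.44) = 0.3612
Sum: 0.3466 + 0.3087 + 0.2544 + 0.0461 + 0.3612 = 1.317 nats.

1.317 nats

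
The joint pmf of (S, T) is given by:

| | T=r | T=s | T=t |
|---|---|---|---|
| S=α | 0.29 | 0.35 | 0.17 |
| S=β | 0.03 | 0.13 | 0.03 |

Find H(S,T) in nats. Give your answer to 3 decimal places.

1.503 nats

H(S,T) = −Σ p(x,y)·ln p(x,y) over all 6 cells.
  cell (α,r): −0.29·ln0.29 = 0.3590
  cell (α,s): −0.35·ln0.35 = 0.3674
  cell (α,t): −0.17·ln0.17 = 0.3012
  cell (β,r): −0.03·ln0.03 = 0.1052
  cell (β,s): −0.13·ln0.13 = 0.2652
  cell (β,t): −0.03·ln0.03 = 0.1052
Sum = 1.503 nats.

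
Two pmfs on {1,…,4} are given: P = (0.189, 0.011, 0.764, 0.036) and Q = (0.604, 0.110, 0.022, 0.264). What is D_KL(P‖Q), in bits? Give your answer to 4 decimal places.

3.4533 bits

D(P‖Q) = Σ p·log₂(p/q).
  0.189·log₂(0.189/0.604) = -0.31679
  0.011·log₂(0.011/0.110) = -0.03654
  0.764·log₂(0.764/0.022) = 3.91015
  0.036·log₂(0.036/0.264) = -0.10348
D(P‖Q) = 3.4533 bits.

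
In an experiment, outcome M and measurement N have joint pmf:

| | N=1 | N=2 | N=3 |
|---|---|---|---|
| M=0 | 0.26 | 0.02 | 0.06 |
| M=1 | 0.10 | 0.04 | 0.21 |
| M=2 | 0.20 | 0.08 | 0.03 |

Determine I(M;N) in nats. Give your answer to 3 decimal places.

0.145 nats

Marginals: p(M) = (0.3400, 0.3500, 0.3100), p(N) = (0.5600, 0.1400, 0.3000).
I(M;N) = Σ p(x,y)·ln[p(x,y)/(p(x)p(y))].
  (0,1): 0.26·ln(1.3655) = 0.0810
  (0,2): 0.02·ln(0.4202) = -0.0173
  (0,3): 0.06·ln(0.5882) = -0.0318
  (1,1): 0.10·ln(0.5102) = -0.0673
  (1,2): 0.04·ln(0.8163) = -0.0081
  (1,3): 0.21·ln(2.0000) = 0.1456
  (2,1): 0.20·ln(1.1521) = 0.0283
  (2,2): 0.08·ln(1.8433) = 0.0489
  (2,3): 0.03·ln(0.3226) = -0.0339
Sum = 0.145 nats.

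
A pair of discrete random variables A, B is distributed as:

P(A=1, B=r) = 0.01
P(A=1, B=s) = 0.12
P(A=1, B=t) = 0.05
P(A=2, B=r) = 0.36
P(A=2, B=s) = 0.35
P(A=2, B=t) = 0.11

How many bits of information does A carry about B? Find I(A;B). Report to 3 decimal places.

Marginals: p(A) = (0.1800, 0.8200), p(B) = (0.3700, 0.4700, 0.1600).
I(A;B) = H(A) + H(B) − H(A,B).
H(A) = 0.6801, H(B) = 1.4657, H(A,B) = 2.0606.
I(A;B) = 0.6801 + 1.4657 − 2.0606 = 0.085 bits.

0.085 bits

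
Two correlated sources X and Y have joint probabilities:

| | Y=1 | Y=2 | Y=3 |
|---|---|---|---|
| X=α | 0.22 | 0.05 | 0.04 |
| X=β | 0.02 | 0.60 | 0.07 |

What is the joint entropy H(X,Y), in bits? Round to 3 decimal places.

H(X,Y) = −Σ p(x,y)·log₂ p(x,y) over all 6 cells.
  cell (α,1): −0.22·log₂0.22 = 0.4806
  cell (α,2): −0.05·log₂0.05 = 0.2161
  cell (α,3): −0.04·log₂0.04 = 0.1858
  cell (β,1): −0.02·log₂0.02 = 0.1129
  cell (β,2): −0.60·log₂0.60 = 0.4422
  cell (β,3): −0.07·log₂0.07 = 0.2686
Sum = 1.706 bits.

1.706 bits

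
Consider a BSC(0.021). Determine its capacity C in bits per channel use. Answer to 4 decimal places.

0.8530 bits

Binary symmetric channel: C = 1 − h₂(ε) where h₂ is the binary entropy function.
h₂(0.021) = −0.021·log₂0.021 − 0.979·log₂0.979 = 0.1470.
C = 1 − 0.1470 = 0.8530 bits per channel use.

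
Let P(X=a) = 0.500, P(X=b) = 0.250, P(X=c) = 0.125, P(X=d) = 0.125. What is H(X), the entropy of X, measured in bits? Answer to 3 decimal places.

H(X) = −Σ p·log₂ p.
  −(0.500)·log₂(0.500) = 0.5000
  −(0.250)·log₂(0.250) = 0.5000
  −(0.125)·log₂(0.125) = 0.3750
  −(0.125)·log₂(0.125) = 0.3750
Sum: 0.5000 + 0.5000 + 0.3750 + 0.3750 = 1.750 bits.

1.750 bits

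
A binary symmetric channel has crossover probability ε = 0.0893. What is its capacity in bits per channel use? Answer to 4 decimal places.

0.5659 bits

Binary symmetric channel: C = 1 − h₂(ε) where h₂ is the binary entropy function.
h₂(0.0893) = −0.0893·log₂0.0893 − 0.9107·log₂0.9107 = 0.4341.
C = 1 − 0.4341 = 0.5659 bits per channel use.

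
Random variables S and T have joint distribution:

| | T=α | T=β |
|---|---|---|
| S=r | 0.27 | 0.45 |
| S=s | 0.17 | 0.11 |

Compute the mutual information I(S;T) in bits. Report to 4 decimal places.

Marginals: p(S) = (0.7200, 0.2800), p(T) = (0.4400, 0.5600).
I(S;T) = Σ p(x,y)·log₂[p(x,y)/(p(x)p(y))].
  (r,α): 0.27·log₂(0.8523) = -0.06227
  (r,β): 0.45·log₂(1.1161) = 0.07129
  (s,α): 0.17·log₂(1.3799) = 0.07897
  (s,β): 0.11·log₂(0.7015) = -0.05626
Sum = 0.0317 bits.

0.0317 bits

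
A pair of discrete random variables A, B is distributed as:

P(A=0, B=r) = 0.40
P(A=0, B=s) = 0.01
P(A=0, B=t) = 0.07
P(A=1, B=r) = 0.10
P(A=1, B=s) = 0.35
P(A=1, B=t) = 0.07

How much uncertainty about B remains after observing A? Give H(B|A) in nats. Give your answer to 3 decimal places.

Marginals: p(A) = (0.4800, 0.5200), p(B) = (0.5000, 0.3600, 0.1400).
H(B|A) = Σ p(A) · H(B|A=·).
  A=0: p=0.4800, H(B|A=0) = 0.5134
  A=1: p=0.5200, H(B|A=1) = 0.8535
Weighted sum = 0.690 nats.

0.690 nats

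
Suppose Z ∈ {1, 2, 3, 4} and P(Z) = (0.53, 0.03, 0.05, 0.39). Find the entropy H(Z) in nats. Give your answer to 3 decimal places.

0.959 nats

H(Z) = −Σ p·ln p.
  −(0.53)·ln(0.53) = 0.3365
  −(0.03)·ln(0.03) = 0.1052
  −(0.05)·ln(0.05) = 0.1498
  −(0.39)·ln(0.39) = 0.3672
Sum: 0.3365 + 0.1052 + 0.1498 + 0.3672 = 0.959 nats.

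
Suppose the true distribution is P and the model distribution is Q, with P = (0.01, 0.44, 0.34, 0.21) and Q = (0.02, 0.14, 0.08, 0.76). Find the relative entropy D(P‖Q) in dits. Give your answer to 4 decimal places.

D(P‖Q) = Σ p·log₁₀(p/q).
  0.01·log₁₀(0.01/0.02) = -0.00301
  0.44·log₁₀(0.44/0.14) = 0.21882
  0.34·log₁₀(0.34/0.08) = 0.21365
  0.21·log₁₀(0.21/0.76) = -0.11730
D(P‖Q) = 0.3122 dits.

0.3122 dits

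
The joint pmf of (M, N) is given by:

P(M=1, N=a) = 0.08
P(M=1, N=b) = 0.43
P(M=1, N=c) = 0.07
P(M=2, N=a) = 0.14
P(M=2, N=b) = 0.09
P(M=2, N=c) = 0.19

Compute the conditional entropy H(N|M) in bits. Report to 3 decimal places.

1.267 bits

Marginals: p(M) = (0.5800, 0.4200), p(N) = (0.2200, 0.5200, 0.2600).
H(N|M) = Σ p(M) · H(N|M=·).
  M=1: p=0.5800, H(N|M=1) = 1.0824
  M=2: p=0.4200, H(N|M=2) = 1.5222
Weighted sum = 1.267 bits.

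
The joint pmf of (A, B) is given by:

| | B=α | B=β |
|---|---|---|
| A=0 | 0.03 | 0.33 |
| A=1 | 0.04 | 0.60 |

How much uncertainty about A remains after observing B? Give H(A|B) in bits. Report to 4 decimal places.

0.9416 bits

Chain rule: H(A|B) = H(A,B) − H(B).
Marginals: p(A) = (0.3600, 0.6400), p(B) = (0.0700, 0.9300).
H(A,B) = 1.3075 bits; H(B) = 0.3659 bits.
H(A|B) = 1.3075 − 0.3659 = 0.9416 bits.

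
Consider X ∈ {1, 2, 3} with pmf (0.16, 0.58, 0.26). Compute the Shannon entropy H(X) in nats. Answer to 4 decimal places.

H(X) = −Σ p·ln p.
  −(0.16)·ln(0.16) = 0.29321
  −(0.58)·ln(0.58) = 0.31594
  −(0.26)·ln(0.26) = 0.35024
Sum: 0.29321 + 0.31594 + 0.35024 = 0.9594 nats.

0.9594 nats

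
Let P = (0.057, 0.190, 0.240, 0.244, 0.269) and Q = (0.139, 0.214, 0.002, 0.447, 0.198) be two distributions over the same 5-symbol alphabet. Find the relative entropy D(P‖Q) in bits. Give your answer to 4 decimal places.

D(P‖Q) = Σ p·log₂(p/q).
  0.057·log₂(0.057/0.139) = -0.07330
  0.190·log₂(0.190/0.214) = -0.03261
  0.240·log₂(0.240/0.002) = 1.65765
  0.244·log₂(0.244/0.447) = -0.21311
  0.269·log₂(0.269/0.198) = 0.11893
D(P‖Q) = 1.4576 bits.

1.4576 bits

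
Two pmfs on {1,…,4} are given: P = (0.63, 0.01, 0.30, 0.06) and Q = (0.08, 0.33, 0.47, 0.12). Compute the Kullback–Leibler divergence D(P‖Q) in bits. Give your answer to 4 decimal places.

1.5709 bits

D(P‖Q) = Σ p·log₂(p/q).
  0.63·log₂(0.63/0.08) = 1.87569
  0.01·log₂(0.01/0.33) = -0.05044
  0.30·log₂(0.30/0.47) = -0.19431
  0.06·log₂(0.06/0.12) = -0.06000
D(P‖Q) = 1.5709 bits.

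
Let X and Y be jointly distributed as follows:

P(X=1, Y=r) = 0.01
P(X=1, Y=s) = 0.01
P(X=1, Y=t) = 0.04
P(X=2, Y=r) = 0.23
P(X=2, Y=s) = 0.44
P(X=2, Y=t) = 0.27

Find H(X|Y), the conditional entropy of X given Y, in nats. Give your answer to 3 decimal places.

Marginals: p(X) = (0.0600, 0.9400), p(Y) = (0.2400, 0.4500, 0.3100).
H(X|Y) = Σ p(Y) · H(X|Y=·).
  Y=r: p=0.2400, H(X|Y=r) = 0.1732
  Y=s: p=0.4500, H(X|Y=s) = 0.1066
  Y=t: p=0.3100, H(X|Y=t) = 0.3845
Weighted sum = 0.209 nats.

0.209 nats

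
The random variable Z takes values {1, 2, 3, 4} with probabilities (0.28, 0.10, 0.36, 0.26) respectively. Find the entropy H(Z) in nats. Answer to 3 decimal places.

H(Z) = −Σ p·ln p.
  −(0.28)·ln(0.28) = 0.3564
  −(0.10)·ln(0.10) = 0.2303
  −(0.36)·ln(0.36) = 0.3678
  −(0.26)·ln(0.26) = 0.3502
Sum: 0.3564 + 0.2303 + 0.3678 + 0.3502 = 1.305 nats.

1.305 nats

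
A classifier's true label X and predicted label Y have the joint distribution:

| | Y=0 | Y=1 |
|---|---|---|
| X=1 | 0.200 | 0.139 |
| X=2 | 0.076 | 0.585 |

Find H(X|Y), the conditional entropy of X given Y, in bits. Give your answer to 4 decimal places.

Chain rule: H(X|Y) = H(X,Y) − H(Y).
Marginals: p(X) = (0.3390, 0.6610), p(Y) = (0.2760, 0.7240).
H(X,Y) = 1.5951 bits; H(Y) = 0.8499 bits.
H(X|Y) = 1.5951 − 0.8499 = 0.7452 bits.

0.7452 bits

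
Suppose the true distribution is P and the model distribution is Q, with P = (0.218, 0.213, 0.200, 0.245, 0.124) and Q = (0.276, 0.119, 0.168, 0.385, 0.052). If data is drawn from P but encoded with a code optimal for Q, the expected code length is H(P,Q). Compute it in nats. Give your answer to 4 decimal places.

H(P,Q) = −Σ p·ln q.
  −0.218·ln(0.276) = 0.28064
  −0.213·ln(0.119) = 0.45340
  −0.200·ln(0.168) = 0.35676
  −0.245·ln(0.385) = 0.23386
  −0.124·ln(0.052) = 0.36661
H(P,Q) = 1.6913 nats.

1.6913 nats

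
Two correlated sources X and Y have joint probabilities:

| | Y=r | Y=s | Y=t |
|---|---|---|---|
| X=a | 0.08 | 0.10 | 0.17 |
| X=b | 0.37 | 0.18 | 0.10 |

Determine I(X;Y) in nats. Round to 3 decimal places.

0.076 nats

Marginals: p(X) = (0.3500, 0.6500), p(Y) = (0.4500, 0.2800, 0.2700).
I(X;Y) = H(X) + H(Y) − H(X,Y).
H(X) = 0.6474, H(Y) = 1.0693, H(X,Y) = 1.6403.
I(X;Y) = 0.6474 + 1.0693 − 1.6403 = 0.076 nats.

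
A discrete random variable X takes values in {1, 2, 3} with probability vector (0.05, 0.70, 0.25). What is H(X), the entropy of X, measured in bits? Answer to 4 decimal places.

1.0763 bits

H(X) = −Σ p·log₂ p.
  −(0.05)·log₂(0.05) = 0.21610
  −(0.70)·log₂(0.70) = 0.36020
  −(0.25)·log₂(0.25) = 0.50000
Sum: 0.21610 + 0.36020 + 0.50000 = 1.0763 bits.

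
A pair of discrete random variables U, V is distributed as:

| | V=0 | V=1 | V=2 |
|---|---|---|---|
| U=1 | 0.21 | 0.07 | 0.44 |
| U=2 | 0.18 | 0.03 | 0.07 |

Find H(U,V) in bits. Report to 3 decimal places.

2.128 bits

H(U,V) = −Σ p(x,y)·log₂ p(x,y) over all 6 cells.
  cell (1,0): −0.21·log₂0.21 = 0.4728
  cell (1,1): −0.07·log₂0.07 = 0.2686
  cell (1,2): −0.44·log₂0.44 = 0.5211
  cell (2,0): −0.18·log₂0.18 = 0.4453
  cell (2,1): −0.03·log₂0.03 = 0.1518
  cell (2,2): −0.07·log₂0.07 = 0.2686
Sum = 2.128 bits.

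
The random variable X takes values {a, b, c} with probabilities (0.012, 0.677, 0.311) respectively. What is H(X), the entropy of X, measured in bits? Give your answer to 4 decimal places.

0.9816 bits

H(X) = −Σ p·log₂ p.
  −(0.012)·log₂(0.012) = 0.07657
  −(0.677)·log₂(0.677) = 0.38100
  −(0.311)·log₂(0.311) = 0.52404
Sum: 0.07657 + 0.38100 + 0.52404 = 0.9816 bits.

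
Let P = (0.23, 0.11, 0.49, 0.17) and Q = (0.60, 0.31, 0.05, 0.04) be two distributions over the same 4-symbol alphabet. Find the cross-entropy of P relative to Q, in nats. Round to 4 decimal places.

2.2614 nats

H(P,Q) = −Σ p·ln q.
  −0.23·ln(0.60) = 0.11749
  −0.11·ln(0.31) = 0.12883
  −0.49·ln(0.05) = 1.46791
  −0.17·ln(0.04) = 0.54721
H(P,Q) = 2.2614 nats.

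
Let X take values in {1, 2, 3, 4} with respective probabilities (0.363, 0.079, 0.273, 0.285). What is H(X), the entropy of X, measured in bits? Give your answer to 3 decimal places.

1.847 bits

H(X) = −Σ p·log₂ p.
  −(0.363)·log₂(0.363) = 0.5307
  −(0.079)·log₂(0.079) = 0.2893
  −(0.273)·log₂(0.273) = 0.5113
  −(0.285)·log₂(0.285) = 0.5161
Sum: 0.5307 + 0.2893 + 0.5113 + 0.5161 = 1.847 bits.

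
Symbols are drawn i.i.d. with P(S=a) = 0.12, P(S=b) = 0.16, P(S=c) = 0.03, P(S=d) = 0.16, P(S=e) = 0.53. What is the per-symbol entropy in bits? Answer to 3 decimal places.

H(S) = −Σ p·log₂ p.
  −(0.12)·log₂(0.12) = 0.3671
  −(0.16)·log₂(0.16) = 0.4230
  −(0.03)·log₂(0.03) = 0.1518
  −(0.16)·log₂(0.16) = 0.4230
  −(0.53)·log₂(0.53) = 0.4854
Sum: 0.3671 + 0.4230 + 0.1518 + 0.4230 + 0.4854 = 1.850 bits.

1.850 bits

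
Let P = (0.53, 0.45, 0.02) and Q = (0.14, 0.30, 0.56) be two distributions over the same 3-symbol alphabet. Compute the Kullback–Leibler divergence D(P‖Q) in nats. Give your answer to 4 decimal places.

0.8214 nats

D(P‖Q) = Σ p·ln(p/q).
  0.53·ln(0.53/0.14) = 0.70555
  0.45·ln(0.45/0.30) = 0.18246
  0.02·ln(0.02/0.56) = -0.06664
D(P‖Q) = 0.8214 nats.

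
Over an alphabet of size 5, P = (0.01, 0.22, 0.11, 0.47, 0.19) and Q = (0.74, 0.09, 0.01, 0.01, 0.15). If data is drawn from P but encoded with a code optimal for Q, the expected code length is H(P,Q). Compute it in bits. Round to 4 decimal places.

H(P,Q) = −Σ p·log₂ q.
  −0.01·log₂(0.74) = 0.00434
  −0.22·log₂(0.09) = 0.76426
  −0.11·log₂(0.01) = 0.73082
  −0.47·log₂(0.01) = 3.12261
  −0.19·log₂(0.15) = 0.52002
H(P,Q) = 5.1421 bits.

5.1421 bits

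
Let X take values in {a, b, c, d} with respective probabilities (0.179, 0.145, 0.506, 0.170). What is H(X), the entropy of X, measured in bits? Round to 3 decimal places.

1.780 bits

H(X) = −Σ p·log₂ p.
  −(0.179)·log₂(0.179) = 0.4443
  −(0.145)·log₂(0.145) = 0.4040
  −(0.506)·log₂(0.506) = 0.4973
  −(0.170)·log₂(0.170) = 0.4346
Sum: 0.4443 + 0.4040 + 0.4973 + 0.4346 = 1.780 bits.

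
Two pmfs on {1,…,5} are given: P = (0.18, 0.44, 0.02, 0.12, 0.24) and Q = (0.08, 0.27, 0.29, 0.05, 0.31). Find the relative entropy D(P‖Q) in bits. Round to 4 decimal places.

D(P‖Q) = Σ p·log₂(p/q).
  0.18·log₂(0.18/0.08) = 0.21059
  0.44·log₂(0.44/0.27) = 0.31000
  0.02·log₂(0.02/0.29) = -0.07716
  0.12·log₂(0.12/0.05) = 0.15156
  0.24·log₂(0.24/0.31) = -0.08862
D(P‖Q) = 0.5064 bits.

0.5064 bits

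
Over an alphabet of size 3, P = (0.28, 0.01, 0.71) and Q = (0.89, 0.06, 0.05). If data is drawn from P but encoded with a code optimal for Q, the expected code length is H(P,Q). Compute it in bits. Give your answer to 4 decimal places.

3.1562 bits

H(P,Q) = −Σ p·log₂ q.
  −0.28·log₂(0.89) = 0.04707
  −0.01·log₂(0.06) = 0.04059
  −0.71·log₂(0.05) = 3.06857
H(P,Q) = 3.1562 bits.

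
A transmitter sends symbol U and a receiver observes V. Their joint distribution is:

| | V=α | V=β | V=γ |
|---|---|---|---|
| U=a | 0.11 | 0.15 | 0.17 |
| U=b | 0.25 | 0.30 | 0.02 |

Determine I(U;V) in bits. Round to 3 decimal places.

Marginals: p(U) = (0.4300, 0.5700), p(V) = (0.3600, 0.4500, 0.1900).
I(U;V) = H(U) + H(V) − H(U,V).
H(U) = 0.9858, H(V) = 1.5042, H(U,V) = 2.3294.
I(U;V) = 0.9858 + 1.5042 − 2.3294 = 0.161 bits.

0.161 bits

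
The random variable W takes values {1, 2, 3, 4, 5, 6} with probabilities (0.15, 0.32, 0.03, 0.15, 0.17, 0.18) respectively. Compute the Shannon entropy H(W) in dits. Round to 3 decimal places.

H(W) = −Σ p·log₁₀ p.
  −(0.15)·log₁₀(0.15) = 0.1236
  −(0.32)·log₁₀(0.32) = 0.1584
  −(0.03)·log₁₀(0.03) = 0.0457
  −(0.15)·log₁₀(0.15) = 0.1236
  −(0.17)·log₁₀(0.17) = 0.1308
  −(0.18)·log₁₀(0.18) = 0.1341
Sum: 0.1236 + 0.1584 + 0.0457 + 0.1236 + 0.1308 + 0.1341 = 0.716 dits.

0.716 dits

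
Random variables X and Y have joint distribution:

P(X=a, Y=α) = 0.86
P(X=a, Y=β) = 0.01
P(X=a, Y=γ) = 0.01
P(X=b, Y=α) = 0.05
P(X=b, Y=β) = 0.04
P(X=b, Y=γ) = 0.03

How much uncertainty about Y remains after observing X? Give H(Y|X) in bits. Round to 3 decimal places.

Chain rule: H(Y|X) = H(X,Y) − H(X).
Marginals: p(X) = (0.8800, 0.1200), p(Y) = (0.9100, 0.0500, 0.0400).
H(X,Y) = 0.8736 bits; H(X) = 0.5294 bits.
H(Y|X) = 0.8736 − 0.5294 = 0.344 bits.

0.344 bits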